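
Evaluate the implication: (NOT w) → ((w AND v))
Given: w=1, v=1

Antecedent (NOT w) = 0; consequent ((w AND v)) = 1.
0 → 1 = 1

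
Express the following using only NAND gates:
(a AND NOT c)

((a NAND (c NAND c)) NAND (a NAND (c NAND c)))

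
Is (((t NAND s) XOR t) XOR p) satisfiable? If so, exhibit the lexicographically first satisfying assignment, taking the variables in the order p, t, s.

p=0, t=0, s=0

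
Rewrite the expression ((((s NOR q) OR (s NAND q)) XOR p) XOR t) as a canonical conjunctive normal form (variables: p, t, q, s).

(p OR t OR NOT q OR NOT s) AND (p OR NOT t OR q OR s) AND (p OR NOT t OR q OR NOT s) AND (p OR NOT t OR NOT q OR s) AND (NOT p OR t OR q OR s) AND (NOT p OR t OR q OR NOT s) AND (NOT p OR t OR NOT q OR s) AND (NOT p OR NOT t OR NOT q OR NOT s)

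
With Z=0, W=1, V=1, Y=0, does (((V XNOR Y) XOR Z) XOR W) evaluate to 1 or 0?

Substituting: (((1 XNOR 0) XOR 0) XOR 1)
= 1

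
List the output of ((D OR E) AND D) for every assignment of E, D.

E | D | Output
--------------
0 | 0 | 0
0 | 1 | 1
1 | 0 | 0
1 | 1 | 1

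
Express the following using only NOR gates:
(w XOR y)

((((w NOR y) NOR (w NOR y)) NOR ((w NOR y) NOR (w NOR y))) NOR ((((w NOR w) NOR (y NOR y)) NOR ((w NOR w) NOR (y NOR y))) NOR (((w NOR w) NOR (y NOR y)) NOR ((w NOR w) NOR (y NOR y)))))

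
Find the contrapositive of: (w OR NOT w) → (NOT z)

Contrapositive: z → NOT (w OR NOT w)
Note: A statement and its contrapositive are logically equivalent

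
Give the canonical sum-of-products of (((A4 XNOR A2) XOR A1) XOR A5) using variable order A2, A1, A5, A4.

Σm(0, 3, 5, 6, 9, 10, 12, 15) = (NOT A2 AND NOT A1 AND NOT A5 AND NOT A4) OR (NOT A2 AND NOT A1 AND A5 AND A4) OR (NOT A2 AND A1 AND NOT A5 AND A4) OR (NOT A2 AND A1 AND A5 AND NOT A4) OR (A2 AND NOT A1 AND NOT A5 AND A4) OR (A2 AND NOT A1 AND A5 AND NOT A4) OR (A2 AND A1 AND NOT A5 AND NOT A4) OR (A2 AND A1 AND A5 AND A4)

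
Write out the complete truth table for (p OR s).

p | s | Output
--------------
0 | 0 | 0
0 | 1 | 1
1 | 0 | 1
1 | 1 | 1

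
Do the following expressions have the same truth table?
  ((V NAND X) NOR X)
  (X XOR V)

No. Counterexample: with X=0, V=1, Expression 1 = 0 but Expression 2 = 1.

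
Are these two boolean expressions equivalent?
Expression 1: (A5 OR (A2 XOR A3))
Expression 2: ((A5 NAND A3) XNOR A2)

No. Counterexample: with A2=0, A5=0, A3=1, Expression 1 = 1 but Expression 2 = 0.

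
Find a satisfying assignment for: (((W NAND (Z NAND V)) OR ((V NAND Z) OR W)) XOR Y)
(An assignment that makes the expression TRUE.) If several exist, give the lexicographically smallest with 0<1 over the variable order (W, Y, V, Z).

W=0, Y=0, V=0, Z=0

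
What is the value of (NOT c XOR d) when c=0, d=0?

Substituting: (NOT 0 XOR 0)
= 1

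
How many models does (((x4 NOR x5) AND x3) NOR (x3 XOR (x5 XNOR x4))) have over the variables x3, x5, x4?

Satisfying assignments: (0,0,1), (0,1,0), (1,1,1)
Count: 3 out of 8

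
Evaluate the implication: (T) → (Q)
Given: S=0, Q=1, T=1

Antecedent (T) = 1; consequent (Q) = 1.
1 → 1 = 1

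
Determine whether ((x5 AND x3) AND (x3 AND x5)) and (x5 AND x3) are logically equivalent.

Yes, they are equivalent — the two output columns agree on all 4 assignments:
x5 | x3 | Expression 1 | Expression 2
-------------------------------------
0 | 0 | 0 | 0
0 | 1 | 0 | 0
1 | 0 | 0 | 0
1 | 1 | 1 | 1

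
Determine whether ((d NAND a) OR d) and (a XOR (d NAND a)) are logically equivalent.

No. Counterexample: with a=1, d=0, Expression 1 = 1 but Expression 2 = 0.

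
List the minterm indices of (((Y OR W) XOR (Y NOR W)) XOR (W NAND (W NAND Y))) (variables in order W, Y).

Σm(2) = (W AND NOT Y)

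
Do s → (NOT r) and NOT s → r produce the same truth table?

No, Inverse is not equivalent to original (counterexample: s=0, r=0, q=0)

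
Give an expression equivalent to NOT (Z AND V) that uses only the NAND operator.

(((Z NAND V) NAND (Z NAND V)) NAND ((Z NAND V) NAND (Z NAND V)))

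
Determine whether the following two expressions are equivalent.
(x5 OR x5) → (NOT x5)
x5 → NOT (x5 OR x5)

Yes, Contrapositive is always equivalent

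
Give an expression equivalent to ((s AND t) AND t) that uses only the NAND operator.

((((s NAND t) NAND (s NAND t)) NAND t) NAND (((s NAND t) NAND (s NAND t)) NAND t))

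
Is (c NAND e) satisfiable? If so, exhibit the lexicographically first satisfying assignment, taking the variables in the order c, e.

c=0, e=0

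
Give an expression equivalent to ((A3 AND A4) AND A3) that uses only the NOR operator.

((((A3 NOR A3) NOR (A4 NOR A4)) NOR ((A3 NOR A3) NOR (A4 NOR A4))) NOR (A3 NOR A3))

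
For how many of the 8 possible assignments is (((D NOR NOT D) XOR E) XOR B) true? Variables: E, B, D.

Satisfying assignments: (0,1,0), (0,1,1), (1,0,0), (1,0,1)
Count: 4 out of 8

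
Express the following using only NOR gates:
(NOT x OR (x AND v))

(((x NOR x) NOR ((x NOR x) NOR (v NOR v))) NOR ((x NOR x) NOR ((x NOR x) NOR (v NOR v))))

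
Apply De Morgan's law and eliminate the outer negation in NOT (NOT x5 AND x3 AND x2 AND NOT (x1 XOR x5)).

x5 OR NOT x3 OR NOT x2 OR (x1 XOR x5)
De Morgan's: NOT(AND of terms) = OR of negations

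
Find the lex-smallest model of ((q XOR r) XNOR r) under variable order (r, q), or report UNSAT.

r=0, q=0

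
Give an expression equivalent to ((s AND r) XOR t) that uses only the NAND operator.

((((s NAND r) NAND (s NAND r)) NAND (((s NAND r) NAND (s NAND r)) NAND t)) NAND (t NAND (((s NAND r) NAND (s NAND r)) NAND t)))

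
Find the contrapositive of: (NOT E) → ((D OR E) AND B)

Contrapositive: NOT ((D OR E) AND B) → E
Note: A statement and its contrapositive are logically equivalent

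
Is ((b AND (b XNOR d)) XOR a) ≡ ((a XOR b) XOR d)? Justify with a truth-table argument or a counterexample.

No. Counterexample: with d=0, b=1, a=0, Expression 1 = 0 but Expression 2 = 1.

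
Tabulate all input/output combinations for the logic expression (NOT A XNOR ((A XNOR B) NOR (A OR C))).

C | A | B | Output
------------------
0 | 0 | 0 | 0
0 | 0 | 1 | 1
0 | 1 | 0 | 1
0 | 1 | 1 | 1
1 | 0 | 0 | 0
1 | 0 | 1 | 0
1 | 1 | 0 | 1
1 | 1 | 1 | 1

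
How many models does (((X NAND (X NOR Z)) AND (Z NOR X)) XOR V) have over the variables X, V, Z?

Satisfying assignments: (0,0,0), (0,1,1), (1,1,0), (1,1,1)
Count: 4 out of 8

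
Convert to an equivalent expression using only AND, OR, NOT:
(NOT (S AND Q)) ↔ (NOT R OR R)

((NOT (S AND Q)) AND (NOT R OR R)) OR ((S AND Q) AND NOT (NOT R OR R))
(Biconditional = both true or both false)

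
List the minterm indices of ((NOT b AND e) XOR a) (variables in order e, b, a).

Σm(1, 3, 4, 7) = (NOT e AND NOT b AND a) OR (NOT e AND b AND a) OR (e AND NOT b AND NOT a) OR (e AND b AND a)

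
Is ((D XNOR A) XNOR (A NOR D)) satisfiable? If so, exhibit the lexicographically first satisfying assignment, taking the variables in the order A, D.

A=0, D=0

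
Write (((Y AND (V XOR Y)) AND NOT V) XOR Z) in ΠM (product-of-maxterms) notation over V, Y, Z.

ΠM(0, 3, 4, 6) = (V OR Y OR Z) AND (V OR NOT Y OR NOT Z) AND (NOT V OR Y OR Z) AND (NOT V OR NOT Y OR Z)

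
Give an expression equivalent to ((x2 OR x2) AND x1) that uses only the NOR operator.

((((x2 NOR x2) NOR (x2 NOR x2)) NOR ((x2 NOR x2) NOR (x2 NOR x2))) NOR (x1 NOR x1))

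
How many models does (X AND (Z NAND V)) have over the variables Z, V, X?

Satisfying assignments: (0,0,1), (0,1,1), (1,0,1)
Count: 3 out of 8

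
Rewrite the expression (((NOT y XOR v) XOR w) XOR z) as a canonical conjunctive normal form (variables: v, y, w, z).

(v OR y OR w OR NOT z) AND (v OR y OR NOT w OR z) AND (v OR NOT y OR w OR z) AND (v OR NOT y OR NOT w OR NOT z) AND (NOT v OR y OR w OR z) AND (NOT v OR y OR NOT w OR NOT z) AND (NOT v OR NOT y OR w OR NOT z) AND (NOT v OR NOT y OR NOT w OR z)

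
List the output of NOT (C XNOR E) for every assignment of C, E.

C | E | Output
--------------
0 | 0 | 0
0 | 1 | 1
1 | 0 | 1
1 | 1 | 0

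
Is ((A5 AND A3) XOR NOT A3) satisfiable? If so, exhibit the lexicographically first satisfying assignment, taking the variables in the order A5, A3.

A5=0, A3=0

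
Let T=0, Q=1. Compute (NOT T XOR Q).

Substituting: (NOT 0 XOR 1)
= 0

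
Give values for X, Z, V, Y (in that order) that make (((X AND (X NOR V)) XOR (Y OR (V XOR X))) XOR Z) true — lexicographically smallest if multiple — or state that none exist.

X=0, Z=0, V=0, Y=1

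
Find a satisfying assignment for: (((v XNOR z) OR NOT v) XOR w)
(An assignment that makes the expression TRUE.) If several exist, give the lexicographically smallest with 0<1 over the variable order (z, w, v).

z=0, w=0, v=0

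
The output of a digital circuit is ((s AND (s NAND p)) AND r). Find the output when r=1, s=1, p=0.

Substituting: ((1 AND (1 NAND 0)) AND 1)
= 1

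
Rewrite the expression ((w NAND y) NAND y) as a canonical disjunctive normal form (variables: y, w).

(NOT y AND NOT w) OR (NOT y AND w) OR (y AND w)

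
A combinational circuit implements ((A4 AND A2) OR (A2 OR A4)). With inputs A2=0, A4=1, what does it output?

Substituting: ((1 AND 0) OR (0 OR 1))
= 1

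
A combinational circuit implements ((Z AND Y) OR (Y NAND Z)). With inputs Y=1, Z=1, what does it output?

Substituting: ((1 AND 1) OR (1 NAND 1))
= 1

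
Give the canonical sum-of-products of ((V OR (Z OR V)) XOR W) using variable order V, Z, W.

Σm(1, 2, 4, 6) = (NOT V AND NOT Z AND W) OR (NOT V AND Z AND NOT W) OR (V AND NOT Z AND NOT W) OR (V AND Z AND NOT W)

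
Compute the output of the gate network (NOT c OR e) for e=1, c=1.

Substituting: (NOT 1 OR 1)
= 1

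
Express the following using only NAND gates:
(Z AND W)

((Z NAND W) NAND (Z NAND W))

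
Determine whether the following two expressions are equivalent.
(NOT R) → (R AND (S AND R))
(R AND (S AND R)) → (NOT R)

No, Converse is not equivalent to original (counterexample: R=0, S=0)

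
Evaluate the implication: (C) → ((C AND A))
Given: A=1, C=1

Antecedent (C) = 1; consequent ((C AND A)) = 1.
1 → 1 = 1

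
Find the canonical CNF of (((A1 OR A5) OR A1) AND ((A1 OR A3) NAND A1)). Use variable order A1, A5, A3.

(A1 OR A5 OR A3) AND (A1 OR A5 OR NOT A3) AND (NOT A1 OR A5 OR A3) AND (NOT A1 OR A5 OR NOT A3) AND (NOT A1 OR NOT A5 OR A3) AND (NOT A1 OR NOT A5 OR NOT A3)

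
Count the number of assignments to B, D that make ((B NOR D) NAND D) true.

Satisfying assignments: (0,0), (0,1), (1,0), (1,1)
Count: 4 out of 4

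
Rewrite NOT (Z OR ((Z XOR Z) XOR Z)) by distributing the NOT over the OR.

NOT Z AND NOT ((Z XOR Z) XOR Z)
De Morgan's: NOT(OR of terms) = AND of negations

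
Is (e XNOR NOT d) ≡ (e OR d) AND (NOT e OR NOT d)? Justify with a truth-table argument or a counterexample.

Yes, they are equivalent — the two output columns agree on all 4 assignments:
e | d | Expression 1 | Expression 2
-----------------------------------
0 | 0 | 0 | 0
0 | 1 | 1 | 1
1 | 0 | 1 | 1
1 | 1 | 0 | 0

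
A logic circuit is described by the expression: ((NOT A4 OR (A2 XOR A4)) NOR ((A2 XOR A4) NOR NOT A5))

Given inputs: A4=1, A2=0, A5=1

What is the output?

Substituting: ((NOT 1 OR (0 XOR 1)) NOR ((0 XOR 1) NOR NOT 1))
= 0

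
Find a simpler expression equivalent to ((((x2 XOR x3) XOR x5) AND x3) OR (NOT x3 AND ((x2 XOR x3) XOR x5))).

By distribution ((E AND v) OR (E AND NOT v) = E):
= ((x2 XOR x3) XOR x5)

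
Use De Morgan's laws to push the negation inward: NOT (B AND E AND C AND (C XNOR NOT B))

NOT B OR NOT E OR NOT C OR NOT (C XNOR NOT B)
De Morgan's: NOT(AND of terms) = OR of negations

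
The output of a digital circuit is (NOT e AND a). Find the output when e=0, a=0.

Substituting: (NOT 0 AND 0)
= 0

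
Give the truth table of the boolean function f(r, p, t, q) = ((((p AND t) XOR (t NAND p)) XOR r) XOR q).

r | p | t | q | Output
----------------------
0 | 0 | 0 | 0 | 1
0 | 0 | 0 | 1 | 0
0 | 0 | 1 | 0 | 1
0 | 0 | 1 | 1 | 0
0 | 1 | 0 | 0 | 1
0 | 1 | 0 | 1 | 0
0 | 1 | 1 | 0 | 1
0 | 1 | 1 | 1 | 0
1 | 0 | 0 | 0 | 0
1 | 0 | 0 | 1 | 1
1 | 0 | 1 | 0 | 0
1 | 0 | 1 | 1 | 1
1 | 1 | 0 | 0 | 0
1 | 1 | 0 | 1 | 1
1 | 1 | 1 | 0 | 0
1 | 1 | 1 | 1 | 1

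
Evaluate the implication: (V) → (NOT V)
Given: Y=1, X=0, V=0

Antecedent (V) = 0; consequent (NOT V) = 1.
0 → 1 = 1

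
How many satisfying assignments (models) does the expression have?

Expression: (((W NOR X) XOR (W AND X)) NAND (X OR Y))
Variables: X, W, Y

Satisfying assignments: (0,0,0), (0,1,0), (0,1,1), (1,0,0), (1,0,1)
Count: 5 out of 8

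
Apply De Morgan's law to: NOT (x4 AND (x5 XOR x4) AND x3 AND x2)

NOT x4 OR NOT (x5 XOR x4) OR NOT x3 OR NOT x2
De Morgan's: NOT(AND of terms) = OR of negations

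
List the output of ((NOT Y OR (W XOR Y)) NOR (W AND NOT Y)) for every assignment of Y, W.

Y | W | Output
--------------
0 | 0 | 0
0 | 1 | 0
1 | 0 | 0
1 | 1 | 1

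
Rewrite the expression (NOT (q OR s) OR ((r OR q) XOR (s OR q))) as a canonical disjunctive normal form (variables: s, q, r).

(NOT s AND NOT q AND NOT r) OR (NOT s AND NOT q AND r) OR (s AND NOT q AND NOT r)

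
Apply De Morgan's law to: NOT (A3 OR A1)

NOT A3 AND NOT A1
De Morgan's: NOT(OR of terms) = AND of negations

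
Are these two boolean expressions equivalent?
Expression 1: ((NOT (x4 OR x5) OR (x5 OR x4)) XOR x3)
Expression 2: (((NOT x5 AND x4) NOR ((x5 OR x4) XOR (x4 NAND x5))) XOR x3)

No. Counterexample: with x5=0, x3=0, x4=0, Expression 1 = 1 but Expression 2 = 0.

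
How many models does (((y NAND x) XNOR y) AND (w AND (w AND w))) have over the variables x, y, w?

Satisfying assignments: (0,1,1)
Count: 1 out of 8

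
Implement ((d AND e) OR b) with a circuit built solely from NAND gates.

((((d NAND e) NAND (d NAND e)) NAND ((d NAND e) NAND (d NAND e))) NAND (b NAND b))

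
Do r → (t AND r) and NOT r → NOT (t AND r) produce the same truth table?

No, Inverse is not equivalent to original (counterexample: r=1, t=0)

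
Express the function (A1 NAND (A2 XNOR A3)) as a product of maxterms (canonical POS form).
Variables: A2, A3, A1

ΠM(1, 7) = (A2 OR A3 OR NOT A1) AND (NOT A2 OR NOT A3 OR NOT A1)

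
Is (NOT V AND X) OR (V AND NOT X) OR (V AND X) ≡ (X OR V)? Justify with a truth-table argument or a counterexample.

Yes, they are equivalent — the two output columns agree on all 4 assignments:
V | X | Expression 1 | Expression 2
-----------------------------------
0 | 0 | 0 | 0
0 | 1 | 1 | 1
1 | 0 | 1 | 1
1 | 1 | 1 | 1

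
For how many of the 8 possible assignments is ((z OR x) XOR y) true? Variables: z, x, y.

Satisfying assignments: (0,0,1), (0,1,0), (1,0,0), (1,1,0)
Count: 4 out of 8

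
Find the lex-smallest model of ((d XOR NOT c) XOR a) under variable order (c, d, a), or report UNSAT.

c=0, d=0, a=0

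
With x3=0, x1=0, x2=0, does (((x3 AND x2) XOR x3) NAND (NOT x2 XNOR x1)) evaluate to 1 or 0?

Substituting: (((0 AND 0) XOR 0) NAND (NOT 0 XNOR 0))
= 1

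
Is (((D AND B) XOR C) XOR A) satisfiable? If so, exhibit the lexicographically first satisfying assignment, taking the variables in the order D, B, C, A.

D=0, B=0, C=0, A=1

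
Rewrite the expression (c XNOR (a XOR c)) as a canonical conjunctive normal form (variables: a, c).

(NOT a OR c) AND (NOT a OR NOT c)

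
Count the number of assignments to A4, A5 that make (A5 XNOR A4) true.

Satisfying assignments: (0,0), (1,1)
Count: 2 out of 4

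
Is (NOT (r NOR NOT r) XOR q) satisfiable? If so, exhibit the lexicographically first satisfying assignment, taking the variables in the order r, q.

r=0, q=0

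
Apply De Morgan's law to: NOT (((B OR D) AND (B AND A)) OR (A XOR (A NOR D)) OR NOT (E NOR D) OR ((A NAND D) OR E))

NOT ((B OR D) AND (B AND A)) AND NOT (A XOR (A NOR D)) AND (E NOR D) AND NOT ((A NAND D) OR E)
De Morgan's: NOT(OR of terms) = AND of negations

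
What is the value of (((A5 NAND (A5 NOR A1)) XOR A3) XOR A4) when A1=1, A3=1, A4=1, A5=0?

Substituting: (((0 NAND (0 NOR 1)) XOR 1) XOR 1)
= 1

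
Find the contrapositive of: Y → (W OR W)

Contrapositive: NOT (W OR W) → NOT Y
Note: A statement and its contrapositive are logically equivalent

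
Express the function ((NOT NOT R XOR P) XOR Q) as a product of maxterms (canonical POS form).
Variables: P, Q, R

ΠM(0, 3, 5, 6) = (P OR Q OR R) AND (P OR NOT Q OR NOT R) AND (NOT P OR Q OR NOT R) AND (NOT P OR NOT Q OR R)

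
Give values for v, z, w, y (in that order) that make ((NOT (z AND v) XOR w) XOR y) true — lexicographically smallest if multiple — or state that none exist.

v=0, z=0, w=0, y=0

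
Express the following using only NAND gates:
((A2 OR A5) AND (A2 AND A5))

((((A2 NAND A2) NAND (A5 NAND A5)) NAND ((A2 NAND A5) NAND (A2 NAND A5))) NAND (((A2 NAND A2) NAND (A5 NAND A5)) NAND ((A2 NAND A5) NAND (A2 NAND A5))))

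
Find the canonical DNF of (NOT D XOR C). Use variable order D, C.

(NOT D AND NOT C) OR (D AND C)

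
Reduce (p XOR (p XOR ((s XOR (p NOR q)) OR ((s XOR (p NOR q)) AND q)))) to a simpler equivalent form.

By XOR self-cancellation ((E XOR v) XOR v = E) then absorption (E OR (E AND v) = E):
= (s XOR (p NOR q))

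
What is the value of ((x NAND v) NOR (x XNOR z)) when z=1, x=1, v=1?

Substituting: ((1 NAND 1) NOR (1 XNOR 1))
= 0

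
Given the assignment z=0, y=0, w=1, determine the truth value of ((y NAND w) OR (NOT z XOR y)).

Substituting: ((0 NAND 1) OR (NOT 0 XOR 0))
= 1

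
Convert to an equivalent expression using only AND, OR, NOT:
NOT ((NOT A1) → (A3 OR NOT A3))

(NOT A1) AND NOT (A3 OR NOT A3)
(Negated implication: NOT(A → B) = A AND NOT B)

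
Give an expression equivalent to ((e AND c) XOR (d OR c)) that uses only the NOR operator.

((((((e NOR e) NOR (c NOR c)) NOR ((d NOR c) NOR (d NOR c))) NOR (((e NOR e) NOR (c NOR c)) NOR ((d NOR c) NOR (d NOR c)))) NOR ((((e NOR e) NOR (c NOR c)) NOR ((d NOR c) NOR (d NOR c))) NOR (((e NOR e) NOR (c NOR c)) NOR ((d NOR c) NOR (d NOR c))))) NOR ((((((e NOR e) NOR (c NOR c)) NOR ((e NOR e) NOR (c NOR c))) NOR (((d NOR c) NOR (d NOR c)) NOR ((d NOR c) NOR (d NOR c)))) NOR ((((e NOR e) NOR (c NOR c)) NOR ((e NOR e) NOR (c NOR c))) NOR (((d NOR c) NOR (d NOR c)) NOR ((d NOR c) NOR (d NOR c))))) NOR (((((e NOR e) NOR (c NOR c)) NOR ((e NOR e) NOR (c NOR c))) NOR (((d NOR c) NOR (d NOR c)) NOR ((d NOR c) NOR (d NOR c)))) NOR ((((e NOR e) NOR (c NOR c)) NOR ((e NOR e) NOR (c NOR c))) NOR (((d NOR c) NOR (d NOR c)) NOR ((d NOR c) NOR (d NOR c)))))))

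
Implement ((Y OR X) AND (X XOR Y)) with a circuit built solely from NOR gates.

((((Y NOR X) NOR (Y NOR X)) NOR ((Y NOR X) NOR (Y NOR X))) NOR (((((X NOR Y) NOR (X NOR Y)) NOR ((X NOR Y) NOR (X NOR Y))) NOR ((((X NOR X) NOR (Y NOR Y)) NOR ((X NOR X) NOR (Y NOR Y))) NOR (((X NOR X) NOR (Y NOR Y)) NOR ((X NOR X) NOR (Y NOR Y))))) NOR ((((X NOR Y) NOR (X NOR Y)) NOR ((X NOR Y) NOR (X NOR Y))) NOR ((((X NOR X) NOR (Y NOR Y)) NOR ((X NOR X) NOR (Y NOR Y))) NOR (((X NOR X) NOR (Y NOR Y)) NOR ((X NOR X) NOR (Y NOR Y)))))))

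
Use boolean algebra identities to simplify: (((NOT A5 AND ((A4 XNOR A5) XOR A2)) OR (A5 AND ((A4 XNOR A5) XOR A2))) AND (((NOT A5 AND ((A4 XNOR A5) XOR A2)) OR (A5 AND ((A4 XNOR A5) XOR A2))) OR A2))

By absorption (E AND (E OR v) = E) then distribution ((E AND v) OR (E AND NOT v) = E):
= ((A4 XNOR A5) XOR A2)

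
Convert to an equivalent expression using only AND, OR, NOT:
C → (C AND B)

NOT C OR (C AND B)
(Implication elimination: A → B = NOT A OR B)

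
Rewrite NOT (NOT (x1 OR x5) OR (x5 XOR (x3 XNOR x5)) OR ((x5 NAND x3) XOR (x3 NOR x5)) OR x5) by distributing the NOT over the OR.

(x1 OR x5) AND NOT (x5 XOR (x3 XNOR x5)) AND NOT ((x5 NAND x3) XOR (x3 NOR x5)) AND NOT x5
De Morgan's: NOT(OR of terms) = AND of negations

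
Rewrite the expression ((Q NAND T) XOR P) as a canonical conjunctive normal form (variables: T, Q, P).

(T OR Q OR NOT P) AND (T OR NOT Q OR NOT P) AND (NOT T OR Q OR NOT P) AND (NOT T OR NOT Q OR P)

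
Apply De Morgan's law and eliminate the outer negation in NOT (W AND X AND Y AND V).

NOT W OR NOT X OR NOT Y OR NOT V
De Morgan's: NOT(AND of terms) = OR of negations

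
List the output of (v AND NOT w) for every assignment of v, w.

v | w | Output
--------------
0 | 0 | 0
0 | 1 | 0
1 | 0 | 1
1 | 1 | 0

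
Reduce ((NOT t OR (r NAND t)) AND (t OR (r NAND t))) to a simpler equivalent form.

By distribution ((E OR v) AND (E OR NOT v) = E):
= (r NAND t)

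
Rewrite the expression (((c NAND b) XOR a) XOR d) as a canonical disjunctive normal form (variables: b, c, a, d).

(NOT b AND NOT c AND NOT a AND NOT d) OR (NOT b AND NOT c AND a AND d) OR (NOT b AND c AND NOT a AND NOT d) OR (NOT b AND c AND a AND d) OR (b AND NOT c AND NOT a AND NOT d) OR (b AND NOT c AND a AND d) OR (b AND c AND NOT a AND d) OR (b AND c AND a AND NOT d)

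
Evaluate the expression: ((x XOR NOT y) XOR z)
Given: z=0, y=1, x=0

Substituting: ((0 XOR NOT 1) XOR 0)
= 0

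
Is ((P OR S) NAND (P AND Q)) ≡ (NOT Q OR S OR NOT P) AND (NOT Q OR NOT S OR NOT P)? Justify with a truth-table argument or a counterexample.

Yes, they are equivalent — the two output columns agree on all 8 assignments:
Q | S | P | Expression 1 | Expression 2
---------------------------------------
0 | 0 | 0 | 1 | 1
0 | 0 | 1 | 1 | 1
0 | 1 | 0 | 1 | 1
0 | 1 | 1 | 1 | 1
1 | 0 | 0 | 1 | 1
1 | 0 | 1 | 0 | 0
1 | 1 | 0 | 1 | 1
1 | 1 | 1 | 0 | 0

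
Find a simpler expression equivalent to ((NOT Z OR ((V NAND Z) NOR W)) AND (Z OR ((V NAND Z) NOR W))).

By distribution ((E OR v) AND (E OR NOT v) = E):
= ((V NAND Z) NOR W)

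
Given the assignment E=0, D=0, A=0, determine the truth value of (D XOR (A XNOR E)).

Substituting: (0 XOR (0 XNOR 0))
= 1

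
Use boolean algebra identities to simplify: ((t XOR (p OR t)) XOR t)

By XOR self-cancellation ((E XOR v) XOR v = E):
= (p OR t)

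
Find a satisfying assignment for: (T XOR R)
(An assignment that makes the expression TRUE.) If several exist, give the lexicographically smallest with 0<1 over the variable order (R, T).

R=0, T=1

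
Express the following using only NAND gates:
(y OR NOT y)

((y NAND y) NAND ((y NAND y) NAND (y NAND y)))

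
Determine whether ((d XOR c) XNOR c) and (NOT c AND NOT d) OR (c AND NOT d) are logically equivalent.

Yes, they are equivalent — the two output columns agree on all 4 assignments:
c | d | Expression 1 | Expression 2
-----------------------------------
0 | 0 | 1 | 1
0 | 1 | 0 | 0
1 | 0 | 1 | 1
1 | 1 | 0 | 0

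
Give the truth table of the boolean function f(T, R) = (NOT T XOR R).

T | R | Output
--------------
0 | 0 | 1
0 | 1 | 0
1 | 0 | 0
1 | 1 | 1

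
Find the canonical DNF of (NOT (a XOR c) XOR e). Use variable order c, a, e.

(NOT c AND NOT a AND NOT e) OR (NOT c AND a AND e) OR (c AND NOT a AND e) OR (c AND a AND NOT e)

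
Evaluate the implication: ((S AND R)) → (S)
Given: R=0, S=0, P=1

Antecedent ((S AND R)) = 0; consequent (S) = 0.
0 → 0 = 1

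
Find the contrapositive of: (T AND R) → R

Contrapositive: NOT R → NOT (T AND R)
Note: A statement and its contrapositive are logically equivalent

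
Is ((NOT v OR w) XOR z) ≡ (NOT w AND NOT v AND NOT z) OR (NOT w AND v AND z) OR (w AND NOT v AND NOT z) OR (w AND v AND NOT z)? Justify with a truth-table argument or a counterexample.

Yes, they are equivalent — the two output columns agree on all 8 assignments:
w | v | z | Expression 1 | Expression 2
---------------------------------------
0 | 0 | 0 | 1 | 1
0 | 0 | 1 | 0 | 0
0 | 1 | 0 | 0 | 0
0 | 1 | 1 | 1 | 1
1 | 0 | 0 | 1 | 1
1 | 0 | 1 | 0 | 0
1 | 1 | 0 | 1 | 1
1 | 1 | 1 | 0 | 0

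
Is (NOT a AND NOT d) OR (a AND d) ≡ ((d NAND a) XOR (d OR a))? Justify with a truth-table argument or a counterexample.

Yes, they are equivalent — the two output columns agree on all 4 assignments:
a | d | Expression 1 | Expression 2
-----------------------------------
0 | 0 | 1 | 1
0 | 1 | 0 | 0
1 | 0 | 0 | 0
1 | 1 | 1 | 1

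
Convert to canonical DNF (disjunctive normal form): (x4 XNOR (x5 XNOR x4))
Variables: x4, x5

(NOT x4 AND x5) OR (x4 AND x5)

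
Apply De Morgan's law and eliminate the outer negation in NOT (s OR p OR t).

NOT s AND NOT p AND NOT t
De Morgan's: NOT(OR of terms) = AND of negations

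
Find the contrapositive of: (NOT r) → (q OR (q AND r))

Contrapositive: NOT (q OR (q AND r)) → r
Note: A statement and its contrapositive are logically equivalent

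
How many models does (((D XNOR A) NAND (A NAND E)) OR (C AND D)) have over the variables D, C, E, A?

Satisfying assignments: (0,0,0,1), (0,0,1,1), (0,1,0,1), (0,1,1,1), (1,0,0,0), (1,0,1,0), (1,0,1,1), (1,1,0,0), (1,1,0,1), (1,1,1,0), (1,1,1,1)
Count: 11 out of 16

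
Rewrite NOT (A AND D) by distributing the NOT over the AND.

NOT A OR NOT D
De Morgan's: NOT(AND of terms) = OR of negations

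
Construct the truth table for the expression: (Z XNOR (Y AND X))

Z | X | Y | Output
------------------
0 | 0 | 0 | 1
0 | 0 | 1 | 1
0 | 1 | 0 | 1
0 | 1 | 1 | 0
1 | 0 | 0 | 0
1 | 0 | 1 | 0
1 | 1 | 0 | 0
1 | 1 | 1 | 1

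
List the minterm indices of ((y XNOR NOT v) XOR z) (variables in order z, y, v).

Σm(1, 2, 4, 7) = (NOT z AND NOT y AND v) OR (NOT z AND y AND NOT v) OR (z AND NOT y AND NOT v) OR (z AND y AND v)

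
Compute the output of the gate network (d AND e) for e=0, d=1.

Substituting: (1 AND 0)
= 0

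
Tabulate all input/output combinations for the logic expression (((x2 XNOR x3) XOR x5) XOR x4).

x5 | x4 | x2 | x3 | Output
--------------------------
0 | 0 | 0 | 0 | 1
0 | 0 | 0 | 1 | 0
0 | 0 | 1 | 0 | 0
0 | 0 | 1 | 1 | 1
0 | 1 | 0 | 0 | 0
0 | 1 | 0 | 1 | 1
0 | 1 | 1 | 0 | 1
0 | 1 | 1 | 1 | 0
1 | 0 | 0 | 0 | 0
1 | 0 | 0 | 1 | 1
1 | 0 | 1 | 0 | 1
1 | 0 | 1 | 1 | 0
1 | 1 | 0 | 0 | 1
1 | 1 | 0 | 1 | 0
1 | 1 | 1 | 0 | 0
1 | 1 | 1 | 1 | 1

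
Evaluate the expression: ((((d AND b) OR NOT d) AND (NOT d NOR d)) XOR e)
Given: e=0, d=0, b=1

Substituting: ((((0 AND 1) OR NOT 0) AND (NOT 0 NOR 0)) XOR 0)
= 0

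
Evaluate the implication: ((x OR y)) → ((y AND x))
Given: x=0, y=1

Antecedent ((x OR y)) = 1; consequent ((y AND x)) = 0.
1 → 0 = 0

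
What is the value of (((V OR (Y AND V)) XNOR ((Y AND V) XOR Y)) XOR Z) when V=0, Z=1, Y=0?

Substituting: (((0 OR (0 AND 0)) XNOR ((0 AND 0) XOR 0)) XOR 1)
= 0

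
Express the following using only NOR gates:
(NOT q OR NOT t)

(((q NOR q) NOR (t NOR t)) NOR ((q NOR q) NOR (t NOR t)))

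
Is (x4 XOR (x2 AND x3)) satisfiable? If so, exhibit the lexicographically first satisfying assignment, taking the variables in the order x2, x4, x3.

x2=0, x4=1, x3=0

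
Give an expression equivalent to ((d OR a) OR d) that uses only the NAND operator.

((((d NAND d) NAND (a NAND a)) NAND ((d NAND d) NAND (a NAND a))) NAND (d NAND d))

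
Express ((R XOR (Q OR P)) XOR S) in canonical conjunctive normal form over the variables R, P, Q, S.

(R OR P OR Q OR S) AND (R OR P OR NOT Q OR NOT S) AND (R OR NOT P OR Q OR NOT S) AND (R OR NOT P OR NOT Q OR NOT S) AND (NOT R OR P OR Q OR NOT S) AND (NOT R OR P OR NOT Q OR S) AND (NOT R OR NOT P OR Q OR S) AND (NOT R OR NOT P OR NOT Q OR S)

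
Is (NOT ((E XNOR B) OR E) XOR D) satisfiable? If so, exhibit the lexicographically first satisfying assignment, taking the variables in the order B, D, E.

B=0, D=1, E=0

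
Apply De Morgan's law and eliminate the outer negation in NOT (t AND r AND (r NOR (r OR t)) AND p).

NOT t OR NOT r OR NOT (r NOR (r OR t)) OR NOT p
De Morgan's: NOT(AND of terms) = OR of negations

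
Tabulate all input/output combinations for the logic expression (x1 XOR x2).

x2 | x1 | Output
----------------
0 | 0 | 0
0 | 1 | 1
1 | 0 | 1
1 | 1 | 0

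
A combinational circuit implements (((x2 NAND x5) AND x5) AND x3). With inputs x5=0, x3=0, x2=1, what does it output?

Substituting: (((1 NAND 0) AND 0) AND 0)
= 0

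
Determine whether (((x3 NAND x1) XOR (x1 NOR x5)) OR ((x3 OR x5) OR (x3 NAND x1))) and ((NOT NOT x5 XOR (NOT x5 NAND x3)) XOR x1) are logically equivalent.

No. Counterexample: with x3=0, x1=0, x5=1, Expression 1 = 1 but Expression 2 = 0.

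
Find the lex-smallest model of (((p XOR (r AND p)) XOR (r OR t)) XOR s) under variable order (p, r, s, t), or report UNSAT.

p=0, r=0, s=0, t=1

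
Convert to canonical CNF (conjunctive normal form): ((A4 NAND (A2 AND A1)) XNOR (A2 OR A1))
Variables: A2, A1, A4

(A2 OR A1 OR A4) AND (A2 OR A1 OR NOT A4) AND (NOT A2 OR NOT A1 OR NOT A4)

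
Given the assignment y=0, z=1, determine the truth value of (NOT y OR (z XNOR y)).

Substituting: (NOT 0 OR (1 XNOR 0))
= 1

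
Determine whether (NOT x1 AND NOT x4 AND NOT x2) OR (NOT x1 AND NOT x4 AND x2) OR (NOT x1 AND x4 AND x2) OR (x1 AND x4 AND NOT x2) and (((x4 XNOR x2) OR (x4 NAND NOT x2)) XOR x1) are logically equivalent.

Yes, they are equivalent — the two output columns agree on all 8 assignments:
x1 | x4 | x2 | Expression 1 | Expression 2
------------------------------------------
0 | 0 | 0 | 1 | 1
0 | 0 | 1 | 1 | 1
0 | 1 | 0 | 0 | 0
0 | 1 | 1 | 1 | 1
1 | 0 | 0 | 0 | 0
1 | 0 | 1 | 0 | 0
1 | 1 | 0 | 1 | 1
1 | 1 | 1 | 0 | 0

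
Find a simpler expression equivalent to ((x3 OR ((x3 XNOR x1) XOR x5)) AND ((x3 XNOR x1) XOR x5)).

By absorption (E AND (E OR v) = E):
= ((x3 XNOR x1) XOR x5)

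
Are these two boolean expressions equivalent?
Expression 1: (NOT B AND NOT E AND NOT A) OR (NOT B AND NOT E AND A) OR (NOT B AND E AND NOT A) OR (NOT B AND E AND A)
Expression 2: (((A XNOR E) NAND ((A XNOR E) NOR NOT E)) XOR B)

Yes, they are equivalent — the two output columns agree on all 8 assignments:
B | E | A | Expression 1 | Expression 2
---------------------------------------
0 | 0 | 0 | 1 | 1
0 | 0 | 1 | 1 | 1
0 | 1 | 0 | 1 | 1
0 | 1 | 1 | 1 | 1
1 | 0 | 0 | 0 | 0
1 | 0 | 1 | 0 | 0
1 | 1 | 0 | 0 | 0
1 | 1 | 1 | 0 | 0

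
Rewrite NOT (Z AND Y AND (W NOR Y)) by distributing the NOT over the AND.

NOT Z OR NOT Y OR NOT (W NOR Y)
De Morgan's: NOT(AND of terms) = OR of negations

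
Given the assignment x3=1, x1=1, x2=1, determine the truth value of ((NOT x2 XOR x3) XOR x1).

Substituting: ((NOT 1 XOR 1) XOR 1)
= 0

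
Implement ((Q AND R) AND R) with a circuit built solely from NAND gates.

((((Q NAND R) NAND (Q NAND R)) NAND R) NAND (((Q NAND R) NAND (Q NAND R)) NAND R))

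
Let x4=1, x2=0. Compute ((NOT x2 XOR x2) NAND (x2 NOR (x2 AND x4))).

Substituting: ((NOT 0 XOR 0) NAND (0 NOR (0 AND 1)))
= 0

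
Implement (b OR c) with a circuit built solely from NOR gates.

((b NOR c) NOR (b NOR c))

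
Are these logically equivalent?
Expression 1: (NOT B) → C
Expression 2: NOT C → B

Yes, Contrapositive is always equivalent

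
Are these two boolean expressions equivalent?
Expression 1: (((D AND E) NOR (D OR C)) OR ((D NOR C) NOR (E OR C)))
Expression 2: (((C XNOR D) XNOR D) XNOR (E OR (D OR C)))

No. Counterexample: with C=0, E=0, D=1, Expression 1 = 1 but Expression 2 = 0.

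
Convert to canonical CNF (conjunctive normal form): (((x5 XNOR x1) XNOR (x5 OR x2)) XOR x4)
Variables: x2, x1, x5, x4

(x2 OR x1 OR x5 OR x4) AND (x2 OR x1 OR NOT x5 OR x4) AND (x2 OR NOT x1 OR x5 OR NOT x4) AND (x2 OR NOT x1 OR NOT x5 OR NOT x4) AND (NOT x2 OR x1 OR x5 OR NOT x4) AND (NOT x2 OR x1 OR NOT x5 OR x4) AND (NOT x2 OR NOT x1 OR x5 OR x4) AND (NOT x2 OR NOT x1 OR NOT x5 OR NOT x4)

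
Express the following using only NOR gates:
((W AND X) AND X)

((((W NOR W) NOR (X NOR X)) NOR ((W NOR W) NOR (X NOR X))) NOR (X NOR X))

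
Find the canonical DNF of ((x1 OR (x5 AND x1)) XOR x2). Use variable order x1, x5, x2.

(NOT x1 AND NOT x5 AND x2) OR (NOT x1 AND x5 AND x2) OR (x1 AND NOT x5 AND NOT x2) OR (x1 AND x5 AND NOT x2)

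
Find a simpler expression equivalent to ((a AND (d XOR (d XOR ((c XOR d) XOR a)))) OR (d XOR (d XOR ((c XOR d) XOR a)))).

By absorption (E OR (E AND v) = E) then XOR self-cancellation ((E XOR v) XOR v = E):
= ((c XOR d) XOR a)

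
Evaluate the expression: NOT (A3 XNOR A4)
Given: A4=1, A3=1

Substituting: NOT (1 XNOR 1)
= 0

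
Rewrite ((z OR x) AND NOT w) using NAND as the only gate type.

((((z NAND z) NAND (x NAND x)) NAND (w NAND w)) NAND (((z NAND z) NAND (x NAND x)) NAND (w NAND w)))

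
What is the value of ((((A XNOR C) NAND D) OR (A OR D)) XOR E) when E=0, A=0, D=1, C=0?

Substituting: ((((0 XNOR 0) NAND 1) OR (0 OR 1)) XOR 0)
= 1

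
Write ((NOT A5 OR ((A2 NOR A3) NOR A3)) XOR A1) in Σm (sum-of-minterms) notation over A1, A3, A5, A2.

Σm(0, 1, 3, 4, 5, 10, 14, 15) = (NOT A1 AND NOT A3 AND NOT A5 AND NOT A2) OR (NOT A1 AND NOT A3 AND NOT A5 AND A2) OR (NOT A1 AND NOT A3 AND A5 AND A2) OR (NOT A1 AND A3 AND NOT A5 AND NOT A2) OR (NOT A1 AND A3 AND NOT A5 AND A2) OR (A1 AND NOT A3 AND A5 AND NOT A2) OR (A1 AND A3 AND A5 AND NOT A2) OR (A1 AND A3 AND A5 AND A2)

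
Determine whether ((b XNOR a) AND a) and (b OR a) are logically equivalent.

No. Counterexample: with b=0, a=1, Expression 1 = 0 but Expression 2 = 1.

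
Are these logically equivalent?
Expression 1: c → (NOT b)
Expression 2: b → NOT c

Yes, Contrapositive is always equivalent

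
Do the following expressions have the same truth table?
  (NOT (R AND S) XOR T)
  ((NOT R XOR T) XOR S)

No. Counterexample: with T=0, S=0, R=1, Expression 1 = 1 but Expression 2 = 0.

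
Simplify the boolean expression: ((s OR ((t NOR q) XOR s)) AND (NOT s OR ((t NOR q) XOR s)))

By distribution ((E OR v) AND (E OR NOT v) = E):
= ((t NOR q) XOR s)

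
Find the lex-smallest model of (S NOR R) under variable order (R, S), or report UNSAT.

R=0, S=0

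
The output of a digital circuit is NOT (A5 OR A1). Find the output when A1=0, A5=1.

Substituting: NOT (1 OR 0)
= 0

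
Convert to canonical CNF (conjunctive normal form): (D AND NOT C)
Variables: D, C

(D OR C) AND (D OR NOT C) AND (NOT D OR NOT C)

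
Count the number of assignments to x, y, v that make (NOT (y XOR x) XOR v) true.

Satisfying assignments: (0,0,0), (0,1,1), (1,0,1), (1,1,0)
Count: 4 out of 8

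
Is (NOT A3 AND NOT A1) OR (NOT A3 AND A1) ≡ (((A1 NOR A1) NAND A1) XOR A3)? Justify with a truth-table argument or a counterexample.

Yes, they are equivalent — the two output columns agree on all 4 assignments:
A3 | A1 | Expression 1 | Expression 2
-------------------------------------
0 | 0 | 1 | 1
0 | 1 | 1 | 1
1 | 0 | 0 | 0
1 | 1 | 0 | 0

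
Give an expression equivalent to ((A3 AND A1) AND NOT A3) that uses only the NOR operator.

((((A3 NOR A3) NOR (A1 NOR A1)) NOR ((A3 NOR A3) NOR (A1 NOR A1))) NOR ((A3 NOR A3) NOR (A3 NOR A3)))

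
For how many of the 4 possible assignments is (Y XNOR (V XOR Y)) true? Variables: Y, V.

Satisfying assignments: (0,0), (1,0)
Count: 2 out of 4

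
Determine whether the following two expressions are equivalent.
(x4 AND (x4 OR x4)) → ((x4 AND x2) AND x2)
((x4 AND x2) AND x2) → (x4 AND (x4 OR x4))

No, Converse is not equivalent to original (counterexample: x4=1, x2=0)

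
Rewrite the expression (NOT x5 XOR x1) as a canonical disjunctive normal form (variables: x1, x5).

(NOT x1 AND NOT x5) OR (x1 AND x5)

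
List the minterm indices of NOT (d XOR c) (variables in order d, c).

Σm(0, 3) = (NOT d AND NOT c) OR (d AND c)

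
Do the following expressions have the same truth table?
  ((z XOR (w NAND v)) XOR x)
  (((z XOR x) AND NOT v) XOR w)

No. Counterexample: with z=0, x=0, v=0, w=0, Expression 1 = 1 but Expression 2 = 0.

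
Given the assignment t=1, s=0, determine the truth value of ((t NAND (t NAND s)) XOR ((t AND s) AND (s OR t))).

Substituting: ((1 NAND (1 NAND 0)) XOR ((1 AND 0) AND (0 OR 1)))
= 0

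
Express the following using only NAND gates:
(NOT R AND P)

(((R NAND R) NAND P) NAND ((R NAND R) NAND P))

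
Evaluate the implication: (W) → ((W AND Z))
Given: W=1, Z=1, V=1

Antecedent (W) = 1; consequent ((W AND Z)) = 1.
1 → 1 = 1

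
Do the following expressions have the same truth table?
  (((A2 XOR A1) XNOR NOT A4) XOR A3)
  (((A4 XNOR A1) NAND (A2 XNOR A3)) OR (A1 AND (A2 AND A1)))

No. Counterexample: with A2=0, A4=0, A1=1, A3=1, Expression 1 = 0 but Expression 2 = 1.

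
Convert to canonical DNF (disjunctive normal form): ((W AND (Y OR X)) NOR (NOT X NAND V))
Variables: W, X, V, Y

(NOT W AND NOT X AND V AND NOT Y) OR (NOT W AND NOT X AND V AND Y) OR (W AND NOT X AND V AND NOT Y)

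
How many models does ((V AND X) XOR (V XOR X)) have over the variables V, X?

Satisfying assignments: (0,1), (1,0), (1,1)
Count: 3 out of 4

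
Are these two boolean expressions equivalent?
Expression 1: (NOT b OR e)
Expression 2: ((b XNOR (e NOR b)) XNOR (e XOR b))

Yes, they are equivalent — the two output columns agree on all 4 assignments:
b | e | Expression 1 | Expression 2
-----------------------------------
0 | 0 | 1 | 1
0 | 1 | 1 | 1
1 | 0 | 0 | 0
1 | 1 | 1 | 1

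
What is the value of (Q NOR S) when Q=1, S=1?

Substituting: (1 NOR 1)
= 0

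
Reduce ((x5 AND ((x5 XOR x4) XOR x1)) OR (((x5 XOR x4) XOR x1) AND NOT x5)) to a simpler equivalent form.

By distribution ((E AND v) OR (E AND NOT v) = E):
= ((x5 XOR x4) XOR x1)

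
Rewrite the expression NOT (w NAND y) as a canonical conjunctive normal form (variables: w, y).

(w OR y) AND (w OR NOT y) AND (NOT w OR y)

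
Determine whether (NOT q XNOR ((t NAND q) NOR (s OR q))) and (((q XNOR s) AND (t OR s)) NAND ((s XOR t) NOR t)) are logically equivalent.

No. Counterexample: with t=0, q=0, s=0, Expression 1 = 0 but Expression 2 = 1.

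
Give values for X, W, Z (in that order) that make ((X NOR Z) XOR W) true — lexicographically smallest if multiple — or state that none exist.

X=0, W=0, Z=0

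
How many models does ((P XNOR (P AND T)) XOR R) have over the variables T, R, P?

Satisfying assignments: (0,0,0), (0,1,1), (1,0,0), (1,0,1)
Count: 4 out of 8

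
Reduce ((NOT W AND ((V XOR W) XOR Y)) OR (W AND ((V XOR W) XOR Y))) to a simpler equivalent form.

By distribution ((E AND v) OR (E AND NOT v) = E):
= ((V XOR W) XOR Y)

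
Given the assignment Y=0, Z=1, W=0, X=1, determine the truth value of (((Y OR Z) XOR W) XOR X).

Substituting: (((0 OR 1) XOR 0) XOR 1)
= 0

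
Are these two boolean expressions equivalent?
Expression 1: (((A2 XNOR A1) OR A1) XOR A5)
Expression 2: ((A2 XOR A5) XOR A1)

No. Counterexample: with A1=0, A5=0, A2=0, Expression 1 = 1 but Expression 2 = 0.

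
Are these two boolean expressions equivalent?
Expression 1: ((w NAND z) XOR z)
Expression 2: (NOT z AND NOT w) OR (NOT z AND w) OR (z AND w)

Yes, they are equivalent — the two output columns agree on all 4 assignments:
z | w | Expression 1 | Expression 2
-----------------------------------
0 | 0 | 1 | 1
0 | 1 | 1 | 1
1 | 0 | 0 | 0
1 | 1 | 1 | 1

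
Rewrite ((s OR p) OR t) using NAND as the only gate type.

((((s NAND s) NAND (p NAND p)) NAND ((s NAND s) NAND (p NAND p))) NAND (t NAND t))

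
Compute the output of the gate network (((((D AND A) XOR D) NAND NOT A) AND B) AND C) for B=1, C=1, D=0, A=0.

Substituting: (((((0 AND 0) XOR 0) NAND NOT 0) AND 1) AND 1)
= 1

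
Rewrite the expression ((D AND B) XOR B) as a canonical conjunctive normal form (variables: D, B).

(D OR B) AND (NOT D OR B) AND (NOT D OR NOT B)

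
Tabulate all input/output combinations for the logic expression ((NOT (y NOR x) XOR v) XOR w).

v | y | x | w | Output
----------------------
0 | 0 | 0 | 0 | 0
0 | 0 | 0 | 1 | 1
0 | 0 | 1 | 0 | 1
0 | 0 | 1 | 1 | 0
0 | 1 | 0 | 0 | 1
0 | 1 | 0 | 1 | 0
0 | 1 | 1 | 0 | 1
0 | 1 | 1 | 1 | 0
1 | 0 | 0 | 0 | 1
1 | 0 | 0 | 1 | 0
1 | 0 | 1 | 0 | 0
1 | 0 | 1 | 1 | 1
1 | 1 | 0 | 0 | 0
1 | 1 | 0 | 1 | 1
1 | 1 | 1 | 0 | 0
1 | 1 | 1 | 1 | 1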